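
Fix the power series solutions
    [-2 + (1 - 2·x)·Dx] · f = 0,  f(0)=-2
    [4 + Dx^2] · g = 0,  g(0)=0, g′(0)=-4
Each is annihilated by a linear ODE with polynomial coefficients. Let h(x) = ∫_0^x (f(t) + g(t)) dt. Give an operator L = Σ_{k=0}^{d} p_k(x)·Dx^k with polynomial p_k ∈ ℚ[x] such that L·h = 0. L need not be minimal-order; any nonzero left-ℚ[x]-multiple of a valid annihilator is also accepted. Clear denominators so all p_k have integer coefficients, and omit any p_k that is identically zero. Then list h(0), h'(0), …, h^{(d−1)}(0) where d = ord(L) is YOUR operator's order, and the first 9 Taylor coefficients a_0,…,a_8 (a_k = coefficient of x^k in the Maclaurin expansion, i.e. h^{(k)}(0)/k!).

f: a_k = -2, -4, -8, -16, -32, -64, -128, -256, -512, …
g: a_k = 0, -4, 0, 8/3, 0, -8/15, 0, 16/315, 0, …
f+g: L₀ = lclm(L_f,L_g), ord ≤ 1+2.
h=∫₀ˣh₀: take L = L₀·Dx.
L = (56 - 32·x + 32·x^2)·Dx + (-12 + 40·x - 48·x^2 + 32·x^3)·Dx^2 + (14 - 8·x + 8·x^2)·Dx^3 + (-3 + 10·x - 12·x^2 + 8·x^3)·Dx^4  (order 4).
h: a_k = 0, -2, -4, -8/3, -10/3, -32/5, -484/45, -128/7, -10078/315, …
ICs: h(0) = 0, h′(0) = -2, h′′(0) = -8, h′′′(0) = -16.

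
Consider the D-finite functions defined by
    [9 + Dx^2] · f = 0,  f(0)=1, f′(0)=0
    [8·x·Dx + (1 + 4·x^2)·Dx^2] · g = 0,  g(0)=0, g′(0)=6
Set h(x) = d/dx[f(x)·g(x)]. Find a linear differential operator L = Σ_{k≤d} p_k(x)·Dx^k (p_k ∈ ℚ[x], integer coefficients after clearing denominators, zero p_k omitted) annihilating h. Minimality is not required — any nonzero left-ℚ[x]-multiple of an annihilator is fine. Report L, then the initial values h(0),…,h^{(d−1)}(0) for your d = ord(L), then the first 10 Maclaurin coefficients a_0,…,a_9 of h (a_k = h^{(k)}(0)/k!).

f: a_k = 1, 0, -9/2, 0, 27/8, 0, -81/80, 0, 729/4480, 0, …
g: a_k = 0, 6, 0, -8, 0, 96/5, 0, -384/7, 0, 512/3, …
f·g: L₀ = L_f ⊗_s L_g, ord ≤ 2·2.
Differentiate: ansatz ord ≤ ord L₀ ⇒ L.
L = (134325 + 1685016·x^2 + 9665136·x^4 + 17604864·x^6 + 22954752·x^8 + 28366848·x^10 + 26873856·x^12) + (77328·x + 1187136·x^3 + 5460480·x^5 + 10782720·x^7 + 14929920·x^9 + 11943936·x^11)·Dx + (17850 + 242160·x^2 + 1468896·x^4 + 3414528·x^6 + 5764608·x^8 + 7630848·x^10 + 5971968·x^12)·Dx^2 + (8592·x + 131904·x^3 + 606720·x^5 + 1198080·x^7 + 1658880·x^9 + 1327104·x^11)·Dx^3 + (325 + 6104·x^2 + 43888·x^4 + 162048·x^6 + 357120·x^8 + 497664·x^10 + 331776·x^12)·Dx^4  (order 4).
h: a_k = 6, 0, -105, 0, 1509/4, 0, -48813/40, 0, 9906627/2240, 0, …
ICs: h(0) = 6, h′(0) = 0, h′′(0) = -210, h′′′(0) = 0.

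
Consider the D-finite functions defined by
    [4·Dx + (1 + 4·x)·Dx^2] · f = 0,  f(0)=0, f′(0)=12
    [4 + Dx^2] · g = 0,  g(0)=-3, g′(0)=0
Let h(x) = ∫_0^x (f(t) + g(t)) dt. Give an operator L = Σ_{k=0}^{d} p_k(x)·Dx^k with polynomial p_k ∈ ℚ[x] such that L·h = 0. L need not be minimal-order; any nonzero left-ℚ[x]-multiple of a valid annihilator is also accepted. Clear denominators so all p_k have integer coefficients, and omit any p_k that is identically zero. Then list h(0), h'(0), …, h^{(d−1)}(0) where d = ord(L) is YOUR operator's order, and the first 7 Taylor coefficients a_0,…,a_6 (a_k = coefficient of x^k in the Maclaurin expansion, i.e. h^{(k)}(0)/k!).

L = (400 + 128·x + 256·x^2)·Dx^2 + (36 + 176·x + 192·x^2 + 256·x^3)·Dx^3 + (100 + 32·x + 64·x^2)·Dx^4 + (9 + 44·x + 48·x^2 + 64·x^3)·Dx^5  (order 5).
h: a_k = 0, -3, 6, -6, 16, -194/5, 512/5, …
ICs: h(0) = 0, h′(0) = -3, h′′(0) = 12, h′′′(0) = -36, h′′′′(0) = 384.

f: a_k = 0, 12, -24, 64, -192, 3072/5, -2048, …
g: a_k = -3, 0, 6, 0, -2, 0, 4/15, …
Sum ⇒ L₀ = lclm(L_f,L_g) in ℚ(x)⟨Dx⟩.
∫: right-multiply L₀ by Dx.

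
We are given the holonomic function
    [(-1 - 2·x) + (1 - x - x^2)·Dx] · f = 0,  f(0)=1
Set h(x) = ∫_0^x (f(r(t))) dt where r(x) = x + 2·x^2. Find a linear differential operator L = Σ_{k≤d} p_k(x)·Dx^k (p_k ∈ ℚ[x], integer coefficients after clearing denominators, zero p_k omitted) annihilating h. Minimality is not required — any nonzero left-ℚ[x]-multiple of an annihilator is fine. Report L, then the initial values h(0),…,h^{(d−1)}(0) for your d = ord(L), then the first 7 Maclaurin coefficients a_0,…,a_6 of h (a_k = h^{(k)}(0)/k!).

f: a_k = 1, 1, 2, 3, 5, 8, 13, …
L₀ from L_f via x↦r, Dx↦r'^{-1}Dx.
h=∫₀ˣh₀: take L = L₀·Dx.
L = (1 + 6·x + 12·x^2 + 16·x^3)·Dx + (-1 + x + 3·x^2 + 4·x^3 + 4·x^4)·Dx^2  (order 2).
h: a_k = 0, 1, 1/2, 4/3, 11/4, 31/5, 14, …
ICs: h(0) = 0, h′(0) = 1.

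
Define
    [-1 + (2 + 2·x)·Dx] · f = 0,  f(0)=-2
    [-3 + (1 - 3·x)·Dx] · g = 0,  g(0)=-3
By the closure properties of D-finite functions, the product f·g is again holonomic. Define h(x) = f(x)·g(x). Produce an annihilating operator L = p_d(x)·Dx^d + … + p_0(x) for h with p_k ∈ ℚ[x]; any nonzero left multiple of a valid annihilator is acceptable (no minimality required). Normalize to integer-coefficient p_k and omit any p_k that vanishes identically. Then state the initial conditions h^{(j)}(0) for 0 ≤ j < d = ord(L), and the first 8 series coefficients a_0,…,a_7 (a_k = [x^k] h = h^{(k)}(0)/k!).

f: a_k = -2, -1, 1/4, -1/8, 5/64, -7/128, 21/512, -33/1024, …
g: a_k = -3, -9, -27, -81, -243, -729, -2187, -6561, …
Sym-product of L_f,L_g gives L₀ (≤ ord 1).
L = (7 + 3·x) + (-2 + 4·x + 6·x^2)·Dx  (order 1).
h: a_k = 6, 21, 249/4, 1497/8, 35913/64, 215499/128, 2585925/512, 15515649/1024, …
ICs: h(0) = 6.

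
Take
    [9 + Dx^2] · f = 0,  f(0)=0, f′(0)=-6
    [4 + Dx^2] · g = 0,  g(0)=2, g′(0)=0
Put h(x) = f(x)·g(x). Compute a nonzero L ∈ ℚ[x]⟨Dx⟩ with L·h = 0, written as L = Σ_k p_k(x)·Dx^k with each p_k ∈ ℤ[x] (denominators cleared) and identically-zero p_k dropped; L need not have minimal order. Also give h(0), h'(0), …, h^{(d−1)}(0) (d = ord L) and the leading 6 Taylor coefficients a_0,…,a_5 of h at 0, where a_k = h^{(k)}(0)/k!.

L = 25 + 26·Dx^2 + Dx^4  (order 4).
h: a_k = 0, -12, 0, 42, 0, -521/10, …
ICs: h(0) = 0, h′(0) = -12, h′′(0) = 0, h′′′(0) = 252.

f: a_k = 0, -6, 0, 9, 0, -81/20, …
g: a_k = 2, 0, -4, 0, 4/3, 0, …
f·g: L₀ = L_f ⊗_s L_g, ord ≤ 2·2.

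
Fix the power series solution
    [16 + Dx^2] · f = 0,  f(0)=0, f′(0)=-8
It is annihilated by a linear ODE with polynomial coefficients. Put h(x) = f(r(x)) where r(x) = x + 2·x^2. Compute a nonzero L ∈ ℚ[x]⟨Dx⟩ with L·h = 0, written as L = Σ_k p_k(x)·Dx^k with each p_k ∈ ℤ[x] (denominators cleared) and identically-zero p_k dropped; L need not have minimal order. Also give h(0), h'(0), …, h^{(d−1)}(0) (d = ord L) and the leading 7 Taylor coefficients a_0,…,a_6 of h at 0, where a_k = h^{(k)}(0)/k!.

f: a_k = 0, -8, 0, 64/3, 0, -256/15, 0, …
h₀=f(r): pull back L_f along r ⇒ L₀.
L = (16 + 192·x + 768·x^2 + 1024·x^3) - 4·Dx + (1 + 4·x)·Dx^2  (order 2).
h: a_k = 0, -8, -16, 64/3, 128, 3584/15, 0, …
ICs: h(0) = 0, h′(0) = -8.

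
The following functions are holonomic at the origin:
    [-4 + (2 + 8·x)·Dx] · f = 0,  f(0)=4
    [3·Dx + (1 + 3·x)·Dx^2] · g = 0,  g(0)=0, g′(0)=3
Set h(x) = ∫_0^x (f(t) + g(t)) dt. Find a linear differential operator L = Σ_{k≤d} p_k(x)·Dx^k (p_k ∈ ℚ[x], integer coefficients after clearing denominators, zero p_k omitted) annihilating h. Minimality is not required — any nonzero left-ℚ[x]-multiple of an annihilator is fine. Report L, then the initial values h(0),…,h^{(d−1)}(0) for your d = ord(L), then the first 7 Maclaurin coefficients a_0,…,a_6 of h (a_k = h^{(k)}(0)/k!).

L = 36·x·Dx^2 + (6 + 72·x + 180·x^2)·Dx^3 + (1 + 13·x + 54·x^2 + 72·x^3)·Dx^4  (order 4).
h: a_k = 0, 4, 11/2, -25/6, 25/4, -241/20, 803/30, …
ICs: h(0) = 0, h′(0) = 4, h′′(0) = 11, h′′′(0) = -25.

f: a_k = 4, 8, -8, 16, -40, 112, -336, …
g: a_k = 0, 3, -9/2, 9, -81/4, 243/5, -243/2, …
L₀ := lclm(L_f,L_g); ord L₀ ≤ 1+2.
h=∫h₀ ⇒ L = L₀·Dx.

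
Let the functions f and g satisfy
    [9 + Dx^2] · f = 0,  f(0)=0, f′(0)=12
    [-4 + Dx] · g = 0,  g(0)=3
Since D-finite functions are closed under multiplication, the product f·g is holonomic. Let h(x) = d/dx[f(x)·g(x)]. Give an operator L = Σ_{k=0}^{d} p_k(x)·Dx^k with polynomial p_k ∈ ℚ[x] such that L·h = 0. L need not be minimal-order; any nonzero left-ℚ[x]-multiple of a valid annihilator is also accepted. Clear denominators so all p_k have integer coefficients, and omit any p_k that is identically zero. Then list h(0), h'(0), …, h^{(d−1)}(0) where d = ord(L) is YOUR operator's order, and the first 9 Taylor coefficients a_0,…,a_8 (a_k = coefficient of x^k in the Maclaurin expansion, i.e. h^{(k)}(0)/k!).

L = 25 - 8·Dx + Dx^2  (order 2).
h: a_k = 36, 288, 702, 672, -237/2, -5148/5, -25481/20, -4216/5, -307359/1120, …
ICs: h(0) = 36, h′(0) = 288.

f: a_k = 0, 12, 0, -18, 0, 81/10, 0, -243/140, 0, …
g: a_k = 3, 12, 24, 32, 32, 128/5, 256/15, 1024/105, 512/105, …
Sym-product of L_f,L_g gives L₀ (≤ ord 2).
Derive L from L₀ (diff closure).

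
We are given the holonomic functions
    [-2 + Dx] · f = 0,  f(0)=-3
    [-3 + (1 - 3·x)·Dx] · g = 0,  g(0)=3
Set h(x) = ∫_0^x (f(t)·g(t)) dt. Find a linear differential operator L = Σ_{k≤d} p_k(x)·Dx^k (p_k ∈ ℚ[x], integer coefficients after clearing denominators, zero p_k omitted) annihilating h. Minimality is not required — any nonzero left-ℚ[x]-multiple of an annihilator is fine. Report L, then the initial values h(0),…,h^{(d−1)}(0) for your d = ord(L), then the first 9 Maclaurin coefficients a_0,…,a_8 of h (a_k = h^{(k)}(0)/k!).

L = (5 - 6·x)·Dx + (-1 + 3·x)·Dx^2  (order 2).
h: a_k = 0, -9, -45/2, -51, -471/4, -1419/5, -7099/10, -12779/7, -1341803/280, …
ICs: h(0) = 0, h′(0) = -9.

f: a_k = -3, -6, -6, -4, -2, -4/5, -4/15, -8/105, -2/105, …
g: a_k = 3, 9, 27, 81, 243, 729, 2187, 6561, 19683, …
Product ⇒ symmetric product L₀, ord ≤ 1.
Integrate: L := L₀·Dx.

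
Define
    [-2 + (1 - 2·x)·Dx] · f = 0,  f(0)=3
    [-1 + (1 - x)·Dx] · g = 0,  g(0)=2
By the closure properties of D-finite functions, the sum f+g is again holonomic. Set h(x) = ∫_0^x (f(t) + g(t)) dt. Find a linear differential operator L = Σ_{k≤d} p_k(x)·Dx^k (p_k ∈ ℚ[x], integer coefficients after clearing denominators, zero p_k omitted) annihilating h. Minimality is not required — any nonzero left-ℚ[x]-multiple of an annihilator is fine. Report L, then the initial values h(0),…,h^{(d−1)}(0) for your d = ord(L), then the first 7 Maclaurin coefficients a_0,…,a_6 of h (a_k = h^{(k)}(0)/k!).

L = -4·Dx + (6 - 8·x)·Dx^2 + (-1 + 3·x - 2·x^2)·Dx^3  (order 3).
h: a_k = 0, 5, 4, 14/3, 13/2, 10, 49/3, …
ICs: h(0) = 0, h′(0) = 5, h′′(0) = 8.

f: a_k = 3, 6, 12, 24, 48, 96, 192, …
g: a_k = 2, 2, 2, 2, 2, 2, 2, …
Weyl lclm of L_f,L_g ⇒ L₀ (ord ≤ 2).
∫: right-multiply L₀ by Dx.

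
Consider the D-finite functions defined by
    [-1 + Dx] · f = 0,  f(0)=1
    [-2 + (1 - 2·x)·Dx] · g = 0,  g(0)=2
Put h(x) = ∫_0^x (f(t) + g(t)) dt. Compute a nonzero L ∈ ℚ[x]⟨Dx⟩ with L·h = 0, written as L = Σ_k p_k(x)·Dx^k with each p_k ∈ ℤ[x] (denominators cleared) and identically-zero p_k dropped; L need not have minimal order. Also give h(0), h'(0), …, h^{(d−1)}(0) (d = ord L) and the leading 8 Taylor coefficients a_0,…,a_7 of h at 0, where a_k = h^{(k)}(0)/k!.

f: a_k = 1, 1, 1/2, 1/6, 1/24, 1/120, 1/720, 1/5040, …
g: a_k = 2, 4, 8, 16, 32, 64, 128, 256, …
f+g: L₀ = lclm(L_f,L_g), ord ≤ 1+1.
Integrate: L := L₀·Dx.
L = (6 + 4·x)·Dx + (-7 - 4·x + 4·x^2)·Dx^2 + (1 - 4·x^2)·Dx^3  (order 3).
h: a_k = 0, 3, 5/2, 17/6, 97/24, 769/120, 7681/720, 92161/5040, …
ICs: h(0) = 0, h′(0) = 3, h′′(0) = 5.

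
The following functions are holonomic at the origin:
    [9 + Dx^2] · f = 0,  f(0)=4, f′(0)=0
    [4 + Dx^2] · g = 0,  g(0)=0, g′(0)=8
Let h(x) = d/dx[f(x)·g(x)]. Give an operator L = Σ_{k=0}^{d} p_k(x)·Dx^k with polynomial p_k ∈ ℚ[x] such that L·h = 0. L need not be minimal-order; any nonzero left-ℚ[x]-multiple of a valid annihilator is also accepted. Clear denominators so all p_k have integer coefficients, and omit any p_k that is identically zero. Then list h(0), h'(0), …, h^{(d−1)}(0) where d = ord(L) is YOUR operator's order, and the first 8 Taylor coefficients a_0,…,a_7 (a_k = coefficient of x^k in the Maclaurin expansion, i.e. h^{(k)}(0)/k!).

f: a_k = 4, 0, -18, 0, 27/2, 0, -81/20, 0, …
g: a_k = 0, 8, 0, -16/3, 0, 16/15, 0, -32/315, …
f·g: L₀ = L_f ⊗_s L_g, ord ≤ 2·2.
h=h₀': d/dx-closure on L₀ ⇒ L.
L = 25 + 26·Dx^2 + Dx^4  (order 4).
h: a_k = 32, 0, -496, 0, 3124/3, 0, -39062/45, 0, …
ICs: h(0) = 32, h′(0) = 0, h′′(0) = -992, h′′′(0) = 0.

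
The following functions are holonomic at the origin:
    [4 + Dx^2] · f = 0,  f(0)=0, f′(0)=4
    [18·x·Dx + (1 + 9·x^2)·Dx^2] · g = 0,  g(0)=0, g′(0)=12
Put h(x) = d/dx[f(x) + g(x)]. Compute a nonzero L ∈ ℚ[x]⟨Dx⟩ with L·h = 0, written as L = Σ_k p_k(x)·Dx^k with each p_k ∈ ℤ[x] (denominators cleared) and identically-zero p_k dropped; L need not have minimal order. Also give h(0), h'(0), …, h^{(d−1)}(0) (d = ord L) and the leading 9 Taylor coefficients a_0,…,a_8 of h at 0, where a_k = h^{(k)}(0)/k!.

f: a_k = 0, 4, 0, -8/3, 0, 8/15, 0, -16/315, 0, …
g: a_k = 0, 12, 0, -36, 0, 972/5, 0, -8748/7, 0, …
L₀ := lclm(L_f,L_g); ord L₀ ≤ 2+2.
Derive L from L₀ (diff closure).
L = (-3744·x + 37584·x^3 + 11664·x^5) + (-28 + 864·x^2 + 10692·x^4 + 5832·x^6)·Dx + (-936·x + 9396·x^3 + 2916·x^5)·Dx^2 + (-7 + 216·x^2 + 2673·x^4 + 1458·x^6)·Dx^3  (order 3).
h: a_k = 16, 0, -116, 0, 2924/3, 0, -393676/45, 0, 24800588/315, …
ICs: h(0) = 16, h′(0) = 0, h′′(0) = -232.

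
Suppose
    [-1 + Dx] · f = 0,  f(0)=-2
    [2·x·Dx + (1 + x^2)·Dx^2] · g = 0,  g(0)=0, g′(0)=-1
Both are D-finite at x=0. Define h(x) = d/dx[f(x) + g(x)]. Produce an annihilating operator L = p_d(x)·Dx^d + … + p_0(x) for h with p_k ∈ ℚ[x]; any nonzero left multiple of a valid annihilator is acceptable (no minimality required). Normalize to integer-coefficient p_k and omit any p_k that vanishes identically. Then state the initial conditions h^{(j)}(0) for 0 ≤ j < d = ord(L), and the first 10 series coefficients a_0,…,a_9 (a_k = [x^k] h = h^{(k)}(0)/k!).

L = (2 - 4·x - 2·x^2) + (-3 + 3·x + x^2 - x^3)·Dx + (1 + x + x^2 + x^3)·Dx^2  (order 2).
h: a_k = -3, -2, 0, -1/3, -13/12, -1/60, 359/360, -1/2520, -20161/20160, -1/181440, …
ICs: h(0) = -3, h′(0) = -2.

f: a_k = -2, -2, -1, -1/3, -1/12, -1/60, -1/360, -1/2520, -1/20160, -1/181440, …
g: a_k = 0, -1, 0, 1/3, 0, -1/5, 0, 1/7, 0, -1/9, …
h₀=f+g: left-lcm gives L₀, ord ≤ 3.
Differentiate: ansatz ord ≤ ord L₀ ⇒ L.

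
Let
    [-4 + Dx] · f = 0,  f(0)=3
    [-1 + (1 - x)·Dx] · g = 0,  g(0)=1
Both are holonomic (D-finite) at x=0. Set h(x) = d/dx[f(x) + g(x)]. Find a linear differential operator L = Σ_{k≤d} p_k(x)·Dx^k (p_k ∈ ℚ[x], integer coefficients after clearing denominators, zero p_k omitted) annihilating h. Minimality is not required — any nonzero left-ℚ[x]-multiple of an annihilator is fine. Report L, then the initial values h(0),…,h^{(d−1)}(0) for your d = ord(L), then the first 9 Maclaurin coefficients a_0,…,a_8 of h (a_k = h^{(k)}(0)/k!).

f: a_k = 3, 12, 24, 32, 32, 128/5, 256/15, 1024/105, 512/105, …
g: a_k = 1, 1, 1, 1, 1, 1, 1, 1, 1, …
L₀ := lclm(L_f,L_g); ord L₀ ≤ 1+1.
h₀' ⇒ L via d/dx closure of L₀.
L = (-4 + 16·x) + (5 - 16·x + 8·x^2)·Dx + (-1 + 3·x - 2·x^2)·Dx^2  (order 2).
h: a_k = 13, 50, 99, 132, 133, 542/5, 1129/15, 4936/105, 2993/105, …
ICs: h(0) = 13, h′(0) = 50.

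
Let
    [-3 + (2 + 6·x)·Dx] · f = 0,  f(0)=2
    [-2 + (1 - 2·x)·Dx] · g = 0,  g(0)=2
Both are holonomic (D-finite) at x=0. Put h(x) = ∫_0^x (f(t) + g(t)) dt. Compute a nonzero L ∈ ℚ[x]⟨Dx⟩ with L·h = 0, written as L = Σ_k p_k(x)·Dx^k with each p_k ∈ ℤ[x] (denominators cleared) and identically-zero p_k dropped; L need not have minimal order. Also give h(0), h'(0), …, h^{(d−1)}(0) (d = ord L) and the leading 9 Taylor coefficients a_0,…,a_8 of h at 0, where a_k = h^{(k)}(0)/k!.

L = (66 + 108·x)·Dx + (-41 - 156·x - 324·x^2)·Dx^2 + (2 + 38·x + 24·x^2 - 216·x^3)·Dx^3  (order 3).
h: a_k = 0, 4, 7/2, 23/12, 155/32, 1643/320, 9893/768, 50227/3584, 334315/8192, …
ICs: h(0) = 0, h′(0) = 4, h′′(0) = 7.

f: a_k = 2, 3, -9/4, 27/8, -405/64, 1701/128, -15309/512, 72171/1024, -2814669/16384, …
g: a_k = 2, 4, 8, 16, 32, 64, 128, 256, 512, …
Sum ⇒ L₀ = lclm(L_f,L_g) in ℚ(x)⟨Dx⟩.
h=∫₀ˣh₀: take L = L₀·Dx.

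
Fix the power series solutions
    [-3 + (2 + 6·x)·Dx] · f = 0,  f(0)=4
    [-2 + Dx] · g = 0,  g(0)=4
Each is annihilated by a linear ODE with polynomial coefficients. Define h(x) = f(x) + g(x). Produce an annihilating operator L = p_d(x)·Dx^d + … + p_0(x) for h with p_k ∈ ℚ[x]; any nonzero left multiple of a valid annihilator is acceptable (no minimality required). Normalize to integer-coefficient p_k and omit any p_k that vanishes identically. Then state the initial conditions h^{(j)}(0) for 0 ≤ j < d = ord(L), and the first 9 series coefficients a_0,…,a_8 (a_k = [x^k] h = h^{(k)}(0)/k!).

L = (42 + 72·x) + (-25 - 96·x - 144·x^2)·Dx + (2 + 30·x + 72·x^2)·Dx^2  (order 2).
h: a_k = 8, 14, 7/2, 145/12, -959/96, 26539/960, -684809/11520, 22750249/161280, -886555199/2580480, …
ICs: h(0) = 8, h′(0) = 14.

f: a_k = 4, 6, -9/2, 27/4, -405/32, 1701/64, -15309/256, 72171/512, -2814669/8192, …
g: a_k = 4, 8, 8, 16/3, 8/3, 16/15, 16/45, 32/315, 8/315, …
h₀=f+g: left-lcm gives L₀, ord ≤ 2.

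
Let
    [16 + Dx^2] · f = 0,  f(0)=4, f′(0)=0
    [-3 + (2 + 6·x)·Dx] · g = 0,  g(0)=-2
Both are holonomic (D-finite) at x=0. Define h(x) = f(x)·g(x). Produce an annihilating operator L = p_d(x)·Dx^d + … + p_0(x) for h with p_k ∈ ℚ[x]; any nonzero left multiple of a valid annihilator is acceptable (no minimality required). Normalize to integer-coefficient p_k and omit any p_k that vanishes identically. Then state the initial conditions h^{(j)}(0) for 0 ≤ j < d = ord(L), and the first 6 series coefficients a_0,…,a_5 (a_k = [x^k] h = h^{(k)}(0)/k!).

f: a_k = 4, 0, -32, 0, 128/3, 0, …
g: a_k = -2, -3, 9/4, -27/8, 405/64, -1701/128, …
f·g: L₀ = L_f ⊗_s L_g, ord ≤ 2·1.
L = (91 + 384·x + 576·x^2) + (-12 - 36·x)·Dx + (4 + 24·x + 36·x^2)·Dx^2  (order 2).
h: a_k = -8, -12, 73, 165/2, -6337/48, -2341/32, …
ICs: h(0) = -8, h′(0) = -12.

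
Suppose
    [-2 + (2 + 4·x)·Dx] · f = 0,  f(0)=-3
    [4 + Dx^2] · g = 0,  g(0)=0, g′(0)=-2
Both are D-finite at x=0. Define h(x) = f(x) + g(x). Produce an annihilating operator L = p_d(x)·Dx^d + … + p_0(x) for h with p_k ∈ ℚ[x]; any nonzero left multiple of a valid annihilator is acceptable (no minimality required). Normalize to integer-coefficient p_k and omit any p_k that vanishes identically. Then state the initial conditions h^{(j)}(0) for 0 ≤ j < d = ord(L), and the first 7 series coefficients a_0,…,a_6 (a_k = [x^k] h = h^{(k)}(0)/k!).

L = (-28 - 64·x - 64·x^2) + (12 + 88·x + 192·x^2 + 128·x^3)·Dx + (-7 - 16·x - 16·x^2)·Dx^2 + (3 + 22·x + 48·x^2 + 32·x^3)·Dx^3  (order 3).
h: a_k = -3, -5, 3/2, -1/6, 15/8, -347/120, 63/16, …
ICs: h(0) = -3, h′(0) = -5, h′′(0) = 3.

f: a_k = -3, -3, 3/2, -3/2, 15/8, -21/8, 63/16, …
g: a_k = 0, -2, 0, 4/3, 0, -4/15, 0, …
Weyl lclm of L_f,L_g ⇒ L₀ (ord ≤ 3).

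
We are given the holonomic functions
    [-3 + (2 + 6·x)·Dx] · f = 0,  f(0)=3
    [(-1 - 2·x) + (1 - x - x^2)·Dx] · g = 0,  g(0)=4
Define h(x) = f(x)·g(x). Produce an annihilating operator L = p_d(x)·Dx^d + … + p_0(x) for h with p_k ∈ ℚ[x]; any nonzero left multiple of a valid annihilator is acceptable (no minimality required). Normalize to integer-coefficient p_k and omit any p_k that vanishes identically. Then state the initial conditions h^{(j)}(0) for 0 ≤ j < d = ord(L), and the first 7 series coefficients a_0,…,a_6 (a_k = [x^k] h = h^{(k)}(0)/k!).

L = (5 + 7·x + 9·x^2) + (-2 - 4·x + 8·x^2 + 6·x^3)·Dx  (order 1).
h: a_k = 12, 30, 57/2, 315/4, 2217/32, 14577/64, 30117/256, …
ICs: h(0) = 12.

f: a_k = 3, 9/2, -27/8, 81/16, -1215/128, 5103/256, -45927/1024, …
g: a_k = 4, 4, 8, 12, 20, 32, 52, …
f·g: L₀ = L_f ⊗_s L_g, ord ≤ 1·1.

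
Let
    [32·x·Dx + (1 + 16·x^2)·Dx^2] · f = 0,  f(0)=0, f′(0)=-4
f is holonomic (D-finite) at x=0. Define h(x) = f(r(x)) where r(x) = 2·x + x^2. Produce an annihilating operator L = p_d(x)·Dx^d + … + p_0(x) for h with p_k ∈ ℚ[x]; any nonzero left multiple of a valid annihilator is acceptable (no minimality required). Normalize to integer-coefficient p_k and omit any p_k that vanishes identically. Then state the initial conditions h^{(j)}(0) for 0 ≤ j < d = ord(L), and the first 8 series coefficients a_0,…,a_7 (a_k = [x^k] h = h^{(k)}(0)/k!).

L = (-1 + 128·x + 256·x^2 + 192·x^3 + 48·x^4)·Dx + (1 + x + 64·x^2 + 128·x^3 + 80·x^4 + 16·x^5)·Dx^2  (order 2).
h: a_k = 0, -8, -4, 512/3, 256, -32128/5, -49088/3, 1982464/7, …
ICs: h(0) = 0, h′(0) = -8.

f: a_k = 0, -4, 0, 64/3, 0, -1024/5, 0, 16384/7, …
Substitute x→r, Dx→(1/r')Dx; clear ⇒ L₀.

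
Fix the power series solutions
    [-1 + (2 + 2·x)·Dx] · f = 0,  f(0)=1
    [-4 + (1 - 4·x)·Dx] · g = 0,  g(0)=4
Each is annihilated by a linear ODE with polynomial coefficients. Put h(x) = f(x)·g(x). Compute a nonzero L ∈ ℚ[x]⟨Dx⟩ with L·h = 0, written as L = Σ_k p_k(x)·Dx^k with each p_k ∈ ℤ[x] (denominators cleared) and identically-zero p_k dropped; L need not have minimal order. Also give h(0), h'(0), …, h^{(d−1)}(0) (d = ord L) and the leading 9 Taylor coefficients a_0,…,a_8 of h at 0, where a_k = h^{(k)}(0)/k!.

f: a_k = 1, 1/2, -1/8, 1/16, -5/128, 7/256, -21/1024, 33/2048, -429/32768, …
g: a_k = 4, 16, 64, 256, 1024, 4096, 16384, 65536, 262144, …
f·g: L₀ = L_f ⊗_s L_g, ord ≤ 1·1.
L = (9 + 4·x) + (-2 + 6·x + 8·x^2)·Dx  (order 1).
h: a_k = 4, 18, 143/2, 1145/4, 36635/32, 293087/64, 4689371/256, 37515001/512, 2400959635/8192, …
ICs: h(0) = 4.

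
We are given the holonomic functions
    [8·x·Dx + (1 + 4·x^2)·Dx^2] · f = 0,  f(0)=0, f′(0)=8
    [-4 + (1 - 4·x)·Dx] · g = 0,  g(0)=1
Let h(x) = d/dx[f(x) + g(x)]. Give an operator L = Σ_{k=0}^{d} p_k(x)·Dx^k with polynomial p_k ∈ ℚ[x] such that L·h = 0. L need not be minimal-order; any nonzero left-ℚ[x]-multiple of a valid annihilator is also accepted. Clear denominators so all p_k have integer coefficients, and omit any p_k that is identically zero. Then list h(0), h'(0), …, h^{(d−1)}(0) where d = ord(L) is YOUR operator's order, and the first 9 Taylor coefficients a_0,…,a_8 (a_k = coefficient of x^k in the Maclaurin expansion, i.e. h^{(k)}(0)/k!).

L = (8 - 128·x - 96·x^2) + (-13 + 8·x - 100·x^2 - 96·x^3)·Dx + (1 - 3·x - 12·x^3 - 16·x^4)·Dx^2  (order 2).
h: a_k = 12, 32, 160, 1024, 5248, 24576, 114176, 524288, 2361344, …
ICs: h(0) = 12, h′(0) = 32.

f: a_k = 0, 8, 0, -32/3, 0, 128/5, 0, -512/7, 0, …
g: a_k = 1, 4, 16, 64, 256, 1024, 4096, 16384, 65536, …
f+g: L₀ = lclm(L_f,L_g), ord ≤ 2+1.
h=h₀': d/dx-closure on L₀ ⇒ L.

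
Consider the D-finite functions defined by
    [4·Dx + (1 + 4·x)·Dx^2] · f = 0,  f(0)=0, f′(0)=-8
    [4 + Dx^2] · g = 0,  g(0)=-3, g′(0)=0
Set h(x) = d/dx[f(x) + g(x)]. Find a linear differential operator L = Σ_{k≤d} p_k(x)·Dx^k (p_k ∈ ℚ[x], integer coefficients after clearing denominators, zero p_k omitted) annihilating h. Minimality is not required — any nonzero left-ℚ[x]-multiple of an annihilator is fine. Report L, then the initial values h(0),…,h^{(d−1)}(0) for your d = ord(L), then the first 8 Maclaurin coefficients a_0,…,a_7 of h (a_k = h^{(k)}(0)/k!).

f: a_k = 0, -8, 16, -128/3, 128, -2048/5, 4096/3, -32768/7, …
g: a_k = -3, 0, 6, 0, -2, 0, 4/15, 0, …
h₀=f+g: left-lcm gives L₀, ord ≤ 4.
h=h₀': d/dx-closure on L₀ ⇒ L.
L = (400 + 128·x + 256·x^2) + (36 + 176·x + 192·x^2 + 256·x^3)·Dx + (100 + 32·x + 64·x^2)·Dx^2 + (9 + 44·x + 48·x^2 + 64·x^3)·Dx^3  (order 3).
h: a_k = -8, 44, -128, 504, -2048, 40968/5, -32768, 13762544/105, …
ICs: h(0) = -8, h′(0) = 44, h′′(0) = -256.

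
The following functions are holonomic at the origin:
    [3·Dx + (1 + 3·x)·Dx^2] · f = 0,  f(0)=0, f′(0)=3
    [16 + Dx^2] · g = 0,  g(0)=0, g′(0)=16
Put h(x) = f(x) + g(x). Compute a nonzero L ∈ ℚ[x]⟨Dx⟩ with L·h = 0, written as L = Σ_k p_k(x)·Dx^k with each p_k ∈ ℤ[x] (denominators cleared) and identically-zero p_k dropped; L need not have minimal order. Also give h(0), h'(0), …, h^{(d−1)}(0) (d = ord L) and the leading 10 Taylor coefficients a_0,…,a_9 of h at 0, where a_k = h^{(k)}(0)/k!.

f: a_k = 0, 3, -9/2, 9, -81/4, 243/5, -243/2, 2187/7, -6561/8, 2187, …
g: a_k = 0, 16, 0, -128/3, 0, 512/15, 0, -4096/315, 0, 8192/2835, …
L₀ := lclm(L_f,L_g); ord L₀ ≤ 2+2.
L = (1680 + 2304·x + 3456·x^2)·Dx + (272 + 1584·x + 3456·x^2 + 3456·x^3)·Dx^2 + (105 + 144·x + 216·x^2)·Dx^3 + (17 + 99·x + 216·x^2 + 216·x^3)·Dx^4  (order 4).
h: a_k = 0, 19, -9/2, -101/3, -81/4, 1241/15, -243/2, 94319/315, -6561/8, 6208337/2835, …
ICs: h(0) = 0, h′(0) = 19, h′′(0) = -9, h′′′(0) = -202.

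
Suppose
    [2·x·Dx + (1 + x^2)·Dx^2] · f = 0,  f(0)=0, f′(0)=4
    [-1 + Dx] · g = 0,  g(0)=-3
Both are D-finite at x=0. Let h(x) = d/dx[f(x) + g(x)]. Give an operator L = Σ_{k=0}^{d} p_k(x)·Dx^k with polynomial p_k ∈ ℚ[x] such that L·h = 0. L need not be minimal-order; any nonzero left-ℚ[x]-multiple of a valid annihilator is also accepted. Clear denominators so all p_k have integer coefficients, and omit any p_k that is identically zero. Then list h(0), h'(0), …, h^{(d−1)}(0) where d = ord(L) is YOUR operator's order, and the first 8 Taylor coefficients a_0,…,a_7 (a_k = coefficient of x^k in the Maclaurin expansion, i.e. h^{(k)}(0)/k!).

L = (2 - 4·x - 2·x^2) + (-3 + 3·x + x^2 - x^3)·Dx + (1 + x + x^2 + x^3)·Dx^2  (order 2).
h: a_k = 1, -3, -11/2, -1/2, 31/8, -1/40, -961/240, -1/1680, …
ICs: h(0) = 1, h′(0) = -3.

f: a_k = 0, 4, 0, -4/3, 0, 4/5, 0, -4/7, …
g: a_k = -3, -3, -3/2, -1/2, -1/8, -1/40, -1/240, -1/1680, …
f+g: L₀ = lclm(L_f,L_g), ord ≤ 2+1.
Differentiate: ansatz ord ≤ ord L₀ ⇒ L.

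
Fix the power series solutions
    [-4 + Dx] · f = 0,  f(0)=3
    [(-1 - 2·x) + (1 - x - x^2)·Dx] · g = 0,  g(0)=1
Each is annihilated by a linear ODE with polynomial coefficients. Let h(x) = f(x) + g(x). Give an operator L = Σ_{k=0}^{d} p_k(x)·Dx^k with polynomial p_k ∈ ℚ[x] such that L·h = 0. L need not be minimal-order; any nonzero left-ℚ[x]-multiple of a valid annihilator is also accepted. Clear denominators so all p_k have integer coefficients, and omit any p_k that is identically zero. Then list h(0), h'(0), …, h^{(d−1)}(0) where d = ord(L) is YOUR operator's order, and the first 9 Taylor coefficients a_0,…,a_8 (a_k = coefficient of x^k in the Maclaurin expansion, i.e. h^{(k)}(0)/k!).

L = (8·x + 72·x^2 + 32·x^3) + (12 - 38·x - 22·x^2 + 32·x^3 + 16·x^4)·Dx + (-3 + 9·x + x^2 - 10·x^3 - 4·x^4)·Dx^2  (order 2).
h: a_k = 4, 13, 26, 35, 37, 168/5, 451/15, 3229/105, 4082/105, …
ICs: h(0) = 4, h′(0) = 13.

f: a_k = 3, 12, 24, 32, 32, 128/5, 256/15, 1024/105, 512/105, …
g: a_k = 1, 1, 2, 3, 5, 8, 13, 21, 34, …
Sum ⇒ L₀ = lclm(L_f,L_g) in ℚ(x)⟨Dx⟩.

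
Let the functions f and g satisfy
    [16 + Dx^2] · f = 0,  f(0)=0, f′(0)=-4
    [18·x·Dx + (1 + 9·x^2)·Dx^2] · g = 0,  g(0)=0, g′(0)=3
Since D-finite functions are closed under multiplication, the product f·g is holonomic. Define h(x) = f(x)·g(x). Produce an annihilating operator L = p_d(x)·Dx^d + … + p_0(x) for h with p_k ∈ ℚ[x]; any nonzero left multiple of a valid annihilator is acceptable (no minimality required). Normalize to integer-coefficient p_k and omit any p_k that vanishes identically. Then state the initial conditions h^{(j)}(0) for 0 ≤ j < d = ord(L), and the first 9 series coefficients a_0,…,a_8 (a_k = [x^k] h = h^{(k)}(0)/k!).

L = (20800 + 494784·x^2 + 2923776·x^4 + 11943936·x^6 + 26873856·x^8) + (19584·x + 342144·x^3 + 2239488·x^5 + 6718464·x^7)·Dx + (1700 + 42732·x^2 + 318816·x^4 + 1492992·x^6 + 3359232·x^8)·Dx^2 + (1224·x + 21384·x^3 + 139968·x^5 + 419904·x^7)·Dx^3 + (25 + 738·x^2 + 8505·x^4 + 46656·x^6 + 104976·x^8)·Dx^4  (order 4).
h: a_k = 0, 0, -12, 0, 68, 0, -316, 0, 5564/3, …
ICs: h(0) = 0, h′(0) = 0, h′′(0) = -24, h′′′(0) = 0.

f: a_k = 0, -4, 0, 32/3, 0, -128/15, 0, 1024/315, 0, …
g: a_k = 0, 3, 0, -9, 0, 243/5, 0, -2187/7, 0, …
L₀ := L_f ⊗_s L_g (sym. prod.), ord ≤ 4.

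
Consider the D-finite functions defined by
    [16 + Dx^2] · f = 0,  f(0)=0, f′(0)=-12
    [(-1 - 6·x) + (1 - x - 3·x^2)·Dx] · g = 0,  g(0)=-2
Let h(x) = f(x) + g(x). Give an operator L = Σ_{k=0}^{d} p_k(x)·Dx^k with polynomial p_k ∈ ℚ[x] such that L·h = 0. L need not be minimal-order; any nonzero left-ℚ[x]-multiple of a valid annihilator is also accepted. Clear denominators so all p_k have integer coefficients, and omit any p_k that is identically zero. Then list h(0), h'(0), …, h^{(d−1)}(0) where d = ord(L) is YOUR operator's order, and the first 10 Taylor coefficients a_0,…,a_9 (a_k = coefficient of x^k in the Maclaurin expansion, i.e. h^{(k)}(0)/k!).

f: a_k = 0, -12, 0, 32, 0, -128/5, 0, 1024/105, 0, -2048/945, …
g: a_k = -2, -2, -8, -14, -38, -80, -194, -434, -1016, -2318, …
L₀ := lclm(L_f,L_g); ord L₀ ≤ 2+1.
L = (-464 - 2816·x - 416·x^2 - 2112·x^3 - 5760·x^4 - 6912·x^5) + (192 - 304·x - 672·x^2 + 1312·x^3 + 1008·x^4 - 3456·x^5 - 3456·x^6)·Dx + (-29 - 176·x - 26·x^2 - 132·x^3 - 360·x^4 - 432·x^5)·Dx^2 + (12 - 19·x - 42·x^2 + 82·x^3 + 63·x^4 - 216·x^5 - 216·x^6)·Dx^3  (order 3).
h: a_k = -2, -14, -8, 18, -38, -528/5, -194, -44546/105, -1016, -2192558/945, …
ICs: h(0) = -2, h′(0) = -14, h′′(0) = -16.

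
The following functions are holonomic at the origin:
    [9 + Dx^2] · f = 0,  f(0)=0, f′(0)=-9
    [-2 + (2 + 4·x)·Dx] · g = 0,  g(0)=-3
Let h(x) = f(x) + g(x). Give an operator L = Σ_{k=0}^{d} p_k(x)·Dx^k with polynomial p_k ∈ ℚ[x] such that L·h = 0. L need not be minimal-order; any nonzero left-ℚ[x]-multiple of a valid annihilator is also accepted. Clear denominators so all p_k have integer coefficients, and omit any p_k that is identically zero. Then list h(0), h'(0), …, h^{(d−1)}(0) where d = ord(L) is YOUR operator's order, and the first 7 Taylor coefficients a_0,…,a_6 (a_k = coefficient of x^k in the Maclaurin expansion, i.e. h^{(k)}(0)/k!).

f: a_k = 0, -9, 0, 27/2, 0, -243/40, 0, …
g: a_k = -3, -3, 3/2, -3/2, 15/8, -21/8, 63/16, …
Sum ⇒ L₀ = lclm(L_f,L_g) in ℚ(x)⟨Dx⟩.
L = (-54 - 162·x - 162·x^2) + (36 + 234·x + 486·x^2 + 324·x^3)·Dx + (-6 - 18·x - 18·x^2)·Dx^2 + (4 + 26·x + 54·x^2 + 36·x^3)·Dx^3  (order 3).
h: a_k = -3, -12, 3/2, 12, 15/8, -87/10, 63/16, …
ICs: h(0) = -3, h′(0) = -12, h′′(0) = 3.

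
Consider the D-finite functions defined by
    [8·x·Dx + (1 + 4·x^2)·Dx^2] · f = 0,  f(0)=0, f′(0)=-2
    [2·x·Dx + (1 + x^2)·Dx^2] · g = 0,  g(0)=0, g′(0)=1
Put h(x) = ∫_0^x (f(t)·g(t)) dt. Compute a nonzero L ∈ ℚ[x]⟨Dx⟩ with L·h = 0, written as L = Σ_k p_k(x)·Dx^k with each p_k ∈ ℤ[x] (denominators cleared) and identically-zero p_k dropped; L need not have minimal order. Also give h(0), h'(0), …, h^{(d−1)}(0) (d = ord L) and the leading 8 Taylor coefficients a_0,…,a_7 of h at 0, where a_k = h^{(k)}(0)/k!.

f: a_k = 0, -2, 0, 8/3, 0, -32/5, 0, 128/7, …
g: a_k = 0, 1, 0, -1/3, 0, 1/5, 0, -1/7, …
L₀ := L_f ⊗_s L_g (sym. prod.), ord ≤ 4.
Integrate: L := L₀·Dx.
L = (-96·x - 800·x^3 - 1024·x^5 + 640·x^7 + 1536·x^9)·Dx^2 + (-20 - 412·x^2 - 1440·x^4 - 896·x^6 + 2240·x^8 + 2304·x^10)·Dx^3 + (-40·x - 280·x^3 - 480·x^5 + 272·x^7 + 1280·x^9 + 768·x^11)·Dx^4 + (-1 - 10·x^2 - 29·x^4 + 116·x^8 + 160·x^10 + 64·x^12)·Dx^5  (order 5).
h: a_k = 0, 0, 0, -2/3, 0, 2/3, 0, -346/315, …
ICs: h(0) = 0, h′(0) = 0, h′′(0) = 0, h′′′(0) = -4, h′′′′(0) = 0.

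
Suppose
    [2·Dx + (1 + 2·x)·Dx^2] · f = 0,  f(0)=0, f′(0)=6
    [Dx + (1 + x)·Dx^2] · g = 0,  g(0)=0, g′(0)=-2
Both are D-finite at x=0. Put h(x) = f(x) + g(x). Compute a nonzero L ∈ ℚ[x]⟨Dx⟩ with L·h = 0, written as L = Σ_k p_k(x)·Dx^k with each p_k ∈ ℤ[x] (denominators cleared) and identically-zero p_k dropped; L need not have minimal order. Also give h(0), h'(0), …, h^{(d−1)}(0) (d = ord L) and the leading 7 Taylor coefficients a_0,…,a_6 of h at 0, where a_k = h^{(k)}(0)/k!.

L = 4·Dx + (6 + 8·x)·Dx^2 + (1 + 3·x + 2·x^2)·Dx^3  (order 3).
h: a_k = 0, 4, -5, 22/3, -23/2, 94/5, -95/3, …
ICs: h(0) = 0, h′(0) = 4, h′′(0) = -10.

f: a_k = 0, 6, -6, 8, -12, 96/5, -32, …
g: a_k = 0, -2, 1, -2/3, 1/2, -2/5, 1/3, …
h₀=f+g: left-lcm gives L₀, ord ≤ 4.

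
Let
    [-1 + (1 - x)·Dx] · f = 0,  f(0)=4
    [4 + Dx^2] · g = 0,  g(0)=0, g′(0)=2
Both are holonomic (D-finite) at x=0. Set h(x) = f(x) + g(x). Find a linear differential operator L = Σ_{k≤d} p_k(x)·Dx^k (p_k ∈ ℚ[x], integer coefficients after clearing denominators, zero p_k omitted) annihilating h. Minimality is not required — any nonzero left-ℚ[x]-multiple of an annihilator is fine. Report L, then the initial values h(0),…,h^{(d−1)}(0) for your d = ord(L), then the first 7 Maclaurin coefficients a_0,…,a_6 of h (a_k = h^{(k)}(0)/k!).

L = (20 - 16·x + 8·x^2) + (-12 + 28·x - 24·x^2 + 8·x^3)·Dx + (5 - 4·x + 2·x^2)·Dx^2 + (-3 + 7·x - 6·x^2 + 2·x^3)·Dx^3  (order 3).
h: a_k = 4, 6, 4, 8/3, 4, 64/15, 4, …
ICs: h(0) = 4, h′(0) = 6, h′′(0) = 8.

f: a_k = 4, 4, 4, 4, 4, 4, 4, …
g: a_k = 0, 2, 0, -4/3, 0, 4/15, 0, …
h₀=f+g: left-lcm gives L₀, ord ≤ 3.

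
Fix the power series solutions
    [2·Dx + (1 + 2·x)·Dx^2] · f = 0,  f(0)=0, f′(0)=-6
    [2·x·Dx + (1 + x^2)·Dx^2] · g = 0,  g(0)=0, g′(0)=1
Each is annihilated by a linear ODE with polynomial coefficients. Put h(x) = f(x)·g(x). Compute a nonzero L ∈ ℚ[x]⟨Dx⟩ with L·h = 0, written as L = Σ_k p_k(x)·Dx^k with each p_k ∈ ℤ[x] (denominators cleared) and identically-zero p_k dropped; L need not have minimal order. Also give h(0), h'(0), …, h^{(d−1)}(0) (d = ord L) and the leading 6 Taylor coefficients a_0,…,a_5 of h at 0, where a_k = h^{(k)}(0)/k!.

L = (24 + 80·x + 88·x^2 + 240·x^3 + 240·x^4 + 208·x^5 + 16·x^7)·Dx + (12 + 80·x + 332·x^2 + 608·x^3 + 880·x^4 + 744·x^5 + 560·x^6 + 24·x^7 + 56·x^8)·Dx^2 + (12 + 52·x + 168·x^2 + 372·x^3 + 516·x^4 + 564·x^5 + 384·x^6 + 276·x^7 + 24·x^8 + 32·x^9)·Dx^3 + (2 + 12·x + 34·x^2 + 64·x^3 + 87·x^4 + 96·x^5 + 84·x^6 + 48·x^7 + 33·x^8 + 4·x^9 + 4·x^10)·Dx^4  (order 4).
h: a_k = 0, 0, -6, 6, -6, 10, …
ICs: h(0) = 0, h′(0) = 0, h′′(0) = -12, h′′′(0) = 36.

f: a_k = 0, -6, 6, -8, 12, -96/5, …
g: a_k = 0, 1, 0, -1/3, 0, 1/5, …
f·g: L₀ = L_f ⊗_s L_g, ord ≤ 2·2.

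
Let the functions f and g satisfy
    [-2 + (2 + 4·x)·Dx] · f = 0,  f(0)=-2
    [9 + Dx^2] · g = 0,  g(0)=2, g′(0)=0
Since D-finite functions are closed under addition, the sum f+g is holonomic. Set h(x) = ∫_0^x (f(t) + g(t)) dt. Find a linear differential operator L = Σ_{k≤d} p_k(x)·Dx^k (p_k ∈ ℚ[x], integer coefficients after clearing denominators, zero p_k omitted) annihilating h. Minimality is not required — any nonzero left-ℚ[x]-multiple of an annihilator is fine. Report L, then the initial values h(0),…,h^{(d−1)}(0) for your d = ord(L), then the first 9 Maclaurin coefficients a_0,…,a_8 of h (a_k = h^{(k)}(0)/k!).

f: a_k = -2, -2, 1, -1, 5/4, -7/4, 21/8, -33/8, 429/64, …
g: a_k = 2, 0, -9, 0, 27/4, 0, -81/40, 0, 729/2240, …
Sum ⇒ L₀ = lclm(L_f,L_g) in ℚ(x)⟨Dx⟩.
∫: right-multiply L₀ by Dx.
L = (-27 - 81·x - 81·x^2)·Dx + (18 + 117·x + 243·x^2 + 162·x^3)·Dx^2 + (-3 - 9·x - 9·x^2)·Dx^3 + (2 + 13·x + 27·x^2 + 18·x^3)·Dx^4  (order 4).
h: a_k = 0, 0, -1, -8/3, -1/4, 8/5, -7/24, 3/35, -33/64, …
ICs: h(0) = 0, h′(0) = 0, h′′(0) = -2, h′′′(0) = -16.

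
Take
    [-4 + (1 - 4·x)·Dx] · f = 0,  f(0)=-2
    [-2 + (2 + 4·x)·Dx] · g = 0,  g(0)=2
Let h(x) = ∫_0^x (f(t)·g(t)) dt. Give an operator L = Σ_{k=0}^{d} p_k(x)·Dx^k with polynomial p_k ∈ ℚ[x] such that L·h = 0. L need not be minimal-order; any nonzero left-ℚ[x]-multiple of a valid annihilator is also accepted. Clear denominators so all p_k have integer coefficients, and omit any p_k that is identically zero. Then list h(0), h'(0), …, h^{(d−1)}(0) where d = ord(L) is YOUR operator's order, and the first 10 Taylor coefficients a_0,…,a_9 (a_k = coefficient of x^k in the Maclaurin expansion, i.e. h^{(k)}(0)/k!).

L = (5 + 4·x)·Dx + (-1 + 2·x + 8·x^2)·Dx^2  (order 2).
h: a_k = 0, -4, -10, -26, -157/2, -2507/10, -3345/4, -80259/28, -321069/32, -1141531/32, …
ICs: h(0) = 0, h′(0) = -4.

f: a_k = -2, -8, -32, -128, -512, -2048, -8192, -32768, -131072, -524288, …
g: a_k = 2, 2, -1, 1, -5/4, 7/4, -21/8, 33/8, -429/64, 715/64, …
h₀=f·g: eliminate ⇒ L₀, order ≤ 1·1.
h=∫₀ˣh₀: take L = L₀·Dx.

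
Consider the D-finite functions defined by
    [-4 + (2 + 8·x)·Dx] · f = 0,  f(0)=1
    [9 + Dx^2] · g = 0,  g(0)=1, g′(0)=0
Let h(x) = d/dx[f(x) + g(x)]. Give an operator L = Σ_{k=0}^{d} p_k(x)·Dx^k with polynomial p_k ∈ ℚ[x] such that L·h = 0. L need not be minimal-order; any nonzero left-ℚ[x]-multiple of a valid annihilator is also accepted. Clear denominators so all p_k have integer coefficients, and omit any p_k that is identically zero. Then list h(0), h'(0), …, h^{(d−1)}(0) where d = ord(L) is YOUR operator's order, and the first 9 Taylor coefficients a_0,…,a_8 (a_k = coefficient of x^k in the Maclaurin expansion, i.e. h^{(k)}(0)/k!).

f: a_k = 1, 2, -2, 4, -10, 28, -84, 264, -858, …
g: a_k = 1, 0, -9/2, 0, 27/8, 0, -81/80, 0, 729/4480, …
L₀ := lclm(L_f,L_g); ord L₀ ≤ 1+2.
Differentiate: ansatz ord ≤ ord L₀ ⇒ L.
L = (-414 - 432·x - 864·x^2) + (-63 - 468·x - 1296·x^2 - 1728·x^3)·Dx + (-46 - 48·x - 96·x^2)·Dx^2 + (-7 - 52·x - 144·x^2 - 192·x^3)·Dx^3  (order 3).
h: a_k = 2, -13, 12, -53/2, 140, -20403/40, 1848, -3843111/560, 25740, …
ICs: h(0) = 2, h′(0) = -13, h′′(0) = 24.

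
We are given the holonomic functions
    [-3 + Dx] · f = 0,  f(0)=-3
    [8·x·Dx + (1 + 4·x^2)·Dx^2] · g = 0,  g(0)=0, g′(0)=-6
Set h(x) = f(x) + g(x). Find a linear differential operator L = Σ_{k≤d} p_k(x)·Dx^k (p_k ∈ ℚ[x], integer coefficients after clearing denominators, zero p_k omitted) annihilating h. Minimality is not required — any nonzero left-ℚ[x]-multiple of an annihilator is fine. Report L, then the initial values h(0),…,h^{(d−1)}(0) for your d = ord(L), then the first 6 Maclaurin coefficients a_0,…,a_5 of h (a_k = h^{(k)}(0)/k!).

f: a_k = -3, -9, -27/2, -27/2, -81/8, -243/40, …
g: a_k = 0, -6, 0, 8, 0, -96/5, …
Weyl lclm of L_f,L_g ⇒ L₀ (ord ≤ 3).
L = (24 - 72·x - 288·x^2 - 288·x^3)·Dx + (-17 + 24·x^2 - 144·x^4)·Dx^2 + (3 + 8·x + 24·x^2 + 32·x^3 + 48·x^4)·Dx^3  (order 3).
h: a_k = -3, -15, -27/2, -11/2, -81/8, -1011/40, …
ICs: h(0) = -3, h′(0) = -15, h′′(0) = -27.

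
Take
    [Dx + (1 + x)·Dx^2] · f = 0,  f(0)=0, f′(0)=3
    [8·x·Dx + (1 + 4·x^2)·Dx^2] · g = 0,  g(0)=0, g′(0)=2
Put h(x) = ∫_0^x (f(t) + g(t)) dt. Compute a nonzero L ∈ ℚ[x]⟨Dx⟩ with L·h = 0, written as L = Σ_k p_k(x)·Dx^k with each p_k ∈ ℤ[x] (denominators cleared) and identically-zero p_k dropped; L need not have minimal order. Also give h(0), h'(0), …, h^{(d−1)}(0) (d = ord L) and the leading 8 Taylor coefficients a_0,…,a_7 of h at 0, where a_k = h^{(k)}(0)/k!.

L = (-8 - 24·x + 96·x^2 + 32·x^3)·Dx^2 + (-10 - 16·x + 72·x^2 + 192·x^3 + 64·x^4)·Dx^3 + (-1 + 7·x + 8·x^2 + 32·x^3 + 48·x^4 + 16·x^5)·Dx^4  (order 4).
h: a_k = 0, 0, 5/2, -1/2, -5/12, -3/20, 7/6, -1/14, …
ICs: h(0) = 0, h′(0) = 0, h′′(0) = 5, h′′′(0) = -3.

f: a_k = 0, 3, -3/2, 1, -3/4, 3/5, -1/2, 3/7, …
g: a_k = 0, 2, 0, -8/3, 0, 32/5, 0, -128/7, …
Sum ⇒ L₀ = lclm(L_f,L_g) in ℚ(x)⟨Dx⟩.
h=∫₀ˣh₀: take L = L₀·Dx.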